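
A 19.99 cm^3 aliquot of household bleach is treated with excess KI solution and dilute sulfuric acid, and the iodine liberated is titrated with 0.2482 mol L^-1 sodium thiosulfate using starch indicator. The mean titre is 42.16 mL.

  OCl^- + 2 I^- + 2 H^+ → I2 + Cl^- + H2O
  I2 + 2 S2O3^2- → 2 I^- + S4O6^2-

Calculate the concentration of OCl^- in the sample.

0.2617 mol/L

n(S2O3^2-) = 0.04216 × 0.2482 = 0.01046 mol
n(I2) = n(S2O3^2-)/2 = 5.232 × 10^-3 mol
n(OCl^-) in the aliquot = 5.232 × 10^-3 mol (1:1 ratio)
[OCl^-] = 5.232 × 10^-3 / 0.01999 = 0.2617 mol/L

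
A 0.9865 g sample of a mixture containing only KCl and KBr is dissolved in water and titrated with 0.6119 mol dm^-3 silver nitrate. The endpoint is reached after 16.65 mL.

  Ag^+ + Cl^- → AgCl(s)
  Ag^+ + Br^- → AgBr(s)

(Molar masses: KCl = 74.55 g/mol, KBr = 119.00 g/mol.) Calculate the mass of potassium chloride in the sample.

0.3789 g

n(AgNO3) = 0.01665 × 0.6119 = 0.01019 mol
Let x = n(KCl), y = n(KBr).
Titrant: 1x + 1y = 0.01019;  mass: 74.55x + 119.00y = 0.9865
Solving, x = 5.082 × 10^-3 mol, y = 5.106 × 10^-3 mol
mass of KCl = 5.082 × 10^-3 × 74.55 = 0.3789 g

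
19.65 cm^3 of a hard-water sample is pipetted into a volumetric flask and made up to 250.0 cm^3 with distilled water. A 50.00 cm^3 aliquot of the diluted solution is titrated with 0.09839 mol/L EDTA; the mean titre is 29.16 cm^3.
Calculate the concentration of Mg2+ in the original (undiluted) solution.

Mg^2+ + EDTA^4- → [Mg(EDTA)]^2-
n(EDTA) = 0.02916 × 0.09839 = 2.869 × 10^-3 mol
n(Mg2+) in the aliquot = 2.869 × 10^-3 mol (1:1 ratio)
[Mg2+]_dilute = 2.869 × 10^-3 / 0.05000 = 0.05738 mol/L
Dilution factor = 250.0 / 19.65 = 12.72
[Mg2+]_stock = 0.05738 × 12.72 = 0.7300 mol/L

0.7300 mol/L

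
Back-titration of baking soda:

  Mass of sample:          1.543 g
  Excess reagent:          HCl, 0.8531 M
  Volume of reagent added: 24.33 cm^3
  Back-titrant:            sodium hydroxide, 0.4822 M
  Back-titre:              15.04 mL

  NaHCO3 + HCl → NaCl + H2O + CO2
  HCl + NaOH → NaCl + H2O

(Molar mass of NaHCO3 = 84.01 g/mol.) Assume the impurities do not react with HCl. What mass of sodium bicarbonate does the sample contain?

n(HCl) added = 0.02433 × 0.8531 = 0.02076 mol
n(NaOH) used in back-titration = 0.01504 × 0.4822 = 7.252 × 10^-3 mol
n(HCl) left over = 7.252 × 10^-3 mol (1:1 ratio)
n(HCl) consumed by analyte = 0.02076 − 7.252 × 10^-3 = 0.01350 mol
n(NaHCO3) = 0.01350 mol (1:1 ratio)
mass of NaHCO3 = 0.01350 × 84.01 = 1.134 g

1.134 g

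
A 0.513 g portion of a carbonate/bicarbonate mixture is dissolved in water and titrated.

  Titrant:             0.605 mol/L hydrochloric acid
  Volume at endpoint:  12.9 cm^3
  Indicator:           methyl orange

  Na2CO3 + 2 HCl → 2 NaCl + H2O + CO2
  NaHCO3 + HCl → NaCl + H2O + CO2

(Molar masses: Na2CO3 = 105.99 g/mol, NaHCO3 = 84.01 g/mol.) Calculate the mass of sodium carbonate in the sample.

0.244 g

n(HCl) = 0.0129 × 0.605 = 7.80 × 10^-3 mol
Let x = n(Na2CO3), y = n(NaHCO3).
Titrant: 2x + 1y = 7.80 × 10^-3;  mass: 105.99x + 84.01y = 0.513
Solving, x = 2.30 × 10^-3 mol, y = 3.20 × 10^-3 mol
mass of Na2CO3 = 2.30 × 10^-3 × 105.99 = 0.244 g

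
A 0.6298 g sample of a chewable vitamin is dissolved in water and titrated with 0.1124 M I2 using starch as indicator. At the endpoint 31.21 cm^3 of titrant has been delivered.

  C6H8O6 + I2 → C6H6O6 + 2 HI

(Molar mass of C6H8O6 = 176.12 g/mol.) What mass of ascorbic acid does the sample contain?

0.6178 g

n(I2) = 0.03121 L × 0.1124 mol/L = 3.508 × 10^-3 mol
n(C6H8O6) = 3.508 × 10^-3 mol (1:1 ratio)
mass of C6H8O6 = 3.508 × 10^-3 × 176.12 g/mol = 0.6178 g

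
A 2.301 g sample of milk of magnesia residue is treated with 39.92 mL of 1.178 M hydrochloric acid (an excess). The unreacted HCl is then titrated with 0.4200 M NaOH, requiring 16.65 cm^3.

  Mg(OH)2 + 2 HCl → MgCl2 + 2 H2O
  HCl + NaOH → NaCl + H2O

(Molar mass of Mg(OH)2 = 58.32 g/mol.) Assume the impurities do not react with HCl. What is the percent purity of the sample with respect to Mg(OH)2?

50.73 %

n(HCl) added = 0.03992 × 1.178 = 0.04703 mol
n(NaOH) used in back-titration = 0.01665 × 0.4200 = 6.993 × 10^-3 mol
n(HCl) left over = 6.993 × 10^-3 mol (1:1 ratio)
n(HCl) consumed by analyte = 0.04703 − 6.993 × 10^-3 = 0.04003 mol
From the 1:2 ratio, n(Mg(OH)2) = 1/2 × 0.04003 = 0.02002 mol
mass of Mg(OH)2 = 0.02002 × 58.32 = 1.167 g
% Mg(OH)2 = 1.167 / 2.301 × 100 = 50.73 %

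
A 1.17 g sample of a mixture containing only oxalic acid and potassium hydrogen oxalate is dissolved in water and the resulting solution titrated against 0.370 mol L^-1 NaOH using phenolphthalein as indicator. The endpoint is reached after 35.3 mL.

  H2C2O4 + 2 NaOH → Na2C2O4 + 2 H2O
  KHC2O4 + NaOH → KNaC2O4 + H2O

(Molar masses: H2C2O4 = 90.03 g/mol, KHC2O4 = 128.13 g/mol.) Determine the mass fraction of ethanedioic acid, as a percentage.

n(NaOH) = 0.0353 × 0.370 = 0.0131 mol
Let x = n(H2C2O4), y = n(KHC2O4).
Titrant: 2x + 1y = 0.0131;  mass: 90.03x + 128.13y = 1.17
Solving, x = 3.03 × 10^-3 mol, y = 7.00 × 10^-3 mol
mass of H2C2O4 = 3.03 × 10^-3 × 90.03 = 0.273 g
% H2C2O4 = 0.273 / 1.17 × 100 = 23.3 %

23.3 %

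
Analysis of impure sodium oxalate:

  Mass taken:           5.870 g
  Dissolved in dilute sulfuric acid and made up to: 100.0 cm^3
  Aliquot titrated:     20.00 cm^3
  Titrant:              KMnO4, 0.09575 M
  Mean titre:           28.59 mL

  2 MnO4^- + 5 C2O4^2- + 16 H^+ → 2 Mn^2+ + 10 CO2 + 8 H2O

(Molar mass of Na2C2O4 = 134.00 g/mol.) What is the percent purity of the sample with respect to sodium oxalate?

78.11 %

n(KMnO4) per titration = 0.02859 × 0.09575 = 2.737 × 10^-3 mol
From the 5:2 ratio, n(Na2C2O4) in each aliquot = 5/2 × 2.737 × 10^-3 = 6.844 × 10^-3 mol
n(Na2C2O4) in the whole flask = 6.844 × 10^-3 × 100.0/20.00 = 0.03422 mol
mass of Na2C2O4 = 0.03422 × 134.00 = 4.585 g
% Na2C2O4 = 4.585 / 5.870 × 100 = 78.11 %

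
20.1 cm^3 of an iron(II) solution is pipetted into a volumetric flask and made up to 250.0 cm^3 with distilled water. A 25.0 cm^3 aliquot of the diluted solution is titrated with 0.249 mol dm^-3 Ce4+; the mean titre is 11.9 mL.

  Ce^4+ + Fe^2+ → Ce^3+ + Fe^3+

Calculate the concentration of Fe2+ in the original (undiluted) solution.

n(Ce4+) = 0.0119 × 0.249 = 2.96 × 10^-3 mol
n(Fe2+) in the aliquot = 2.96 × 10^-3 mol (1:1 ratio)
[Fe2+]_dilute = 2.96 × 10^-3 / 0.0250 = 0.119 mol/L
Dilution factor = 250.0 / 20.1 = 12.44
[Fe2+]_stock = 0.119 × 12.44 = 1.47 mol/L

1.47 mol/L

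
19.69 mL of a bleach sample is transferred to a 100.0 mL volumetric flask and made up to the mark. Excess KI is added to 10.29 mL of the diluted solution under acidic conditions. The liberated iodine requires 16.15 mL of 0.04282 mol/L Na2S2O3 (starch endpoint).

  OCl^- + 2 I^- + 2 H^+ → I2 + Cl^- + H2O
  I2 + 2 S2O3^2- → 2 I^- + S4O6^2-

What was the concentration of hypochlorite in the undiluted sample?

0.1707 mol/L

n(S2O3^2-) = 0.01615 × 0.04282 = 6.915 × 10^-4 mol
n(I2) = n(S2O3^2-)/2 = 3.458 × 10^-4 mol
n(OCl^-) in the aliquot = 3.458 × 10^-4 mol (1:1 ratio)
[OCl^-]_dilute = 3.458 × 10^-4 / 0.01029 = 0.03360 mol/L
[OCl^-]_original = 0.03360 × 100.0/19.69 = 0.1707 mol/L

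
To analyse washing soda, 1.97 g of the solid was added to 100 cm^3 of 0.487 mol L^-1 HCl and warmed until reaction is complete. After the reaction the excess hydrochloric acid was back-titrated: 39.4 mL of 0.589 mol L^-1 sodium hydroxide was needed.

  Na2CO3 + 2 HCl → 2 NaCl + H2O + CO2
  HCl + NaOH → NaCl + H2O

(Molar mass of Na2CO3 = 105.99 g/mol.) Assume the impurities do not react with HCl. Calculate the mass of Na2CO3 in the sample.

1.35 g

n(HCl) added = 0.100 × 0.487 = 0.0487 mol
n(NaOH) used in back-titration = 0.0394 × 0.589 = 0.0232 mol
n(HCl) left over = 0.0232 mol (1:1 ratio)
n(HCl) consumed by analyte = 0.0487 − 0.0232 = 0.0255 mol
From the 1:2 ratio, n(Na2CO3) = 1/2 × 0.0255 = 0.0127 mol
mass of Na2CO3 = 0.0127 × 105.99 = 1.35 g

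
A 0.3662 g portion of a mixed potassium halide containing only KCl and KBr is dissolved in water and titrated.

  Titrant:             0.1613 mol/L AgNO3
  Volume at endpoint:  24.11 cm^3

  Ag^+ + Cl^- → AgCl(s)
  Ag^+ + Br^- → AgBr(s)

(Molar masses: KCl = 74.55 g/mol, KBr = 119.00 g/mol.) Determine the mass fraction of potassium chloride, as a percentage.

44.23 %

n(AgNO3) = 0.02411 × 0.1613 = 3.889 × 10^-3 mol
Let x = n(KCl), y = n(KBr).
Titrant: 1x + 1y = 3.889 × 10^-3;  mass: 74.55x + 119.00y = 0.3662
Solving, x = 2.173 × 10^-3 mol, y = 1.716 × 10^-3 mol
mass of KCl = 2.173 × 10^-3 × 74.55 = 0.1620 g
% KCl = 0.1620 / 0.3662 × 100 = 44.23 %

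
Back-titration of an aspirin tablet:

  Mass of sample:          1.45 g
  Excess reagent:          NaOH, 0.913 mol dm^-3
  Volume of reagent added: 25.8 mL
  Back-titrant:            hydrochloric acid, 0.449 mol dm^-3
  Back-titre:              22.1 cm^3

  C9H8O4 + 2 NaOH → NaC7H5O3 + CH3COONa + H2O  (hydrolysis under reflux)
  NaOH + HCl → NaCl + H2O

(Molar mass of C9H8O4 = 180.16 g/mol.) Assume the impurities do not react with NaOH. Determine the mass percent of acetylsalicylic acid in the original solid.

84.7 %

n(NaOH) added = 0.0258 × 0.913 = 0.0236 mol
n(HCl) used in back-titration = 0.0221 × 0.449 = 9.92 × 10^-3 mol
n(NaOH) left over = 9.92 × 10^-3 mol (1:1 ratio)
n(NaOH) consumed by analyte = 0.0236 − 9.92 × 10^-3 = 0.0136 mol
From the 1:2 ratio, n(C9H8O4) = 1/2 × 0.0136 = 6.82 × 10^-3 mol
mass of C9H8O4 = 6.82 × 10^-3 × 180.16 = 1.23 g
% C9H8O4 = 1.23 / 1.45 × 100 = 84.7 %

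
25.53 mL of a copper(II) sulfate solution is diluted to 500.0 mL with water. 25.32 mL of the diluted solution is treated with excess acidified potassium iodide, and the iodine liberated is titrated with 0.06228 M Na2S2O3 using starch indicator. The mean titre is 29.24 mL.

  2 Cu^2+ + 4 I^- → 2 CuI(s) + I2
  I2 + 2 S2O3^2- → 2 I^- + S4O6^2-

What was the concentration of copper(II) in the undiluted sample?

n(S2O3^2-) = 0.02924 × 0.06228 = 1.821 × 10^-3 mol
n(I2) = n(S2O3^2-)/2 = 9.105 × 10^-4 mol
From the 2:1 ratio, n(Cu2+) in the aliquot = 2/1 × 9.105 × 10^-4 = 1.821 × 10^-3 mol
[Cu2+]_dilute = 1.821 × 10^-3 / 0.02532 = 0.07192 mol/L
[Cu2+]_original = 0.07192 × 500.0/25.53 = 1.409 mol/L

1.409 M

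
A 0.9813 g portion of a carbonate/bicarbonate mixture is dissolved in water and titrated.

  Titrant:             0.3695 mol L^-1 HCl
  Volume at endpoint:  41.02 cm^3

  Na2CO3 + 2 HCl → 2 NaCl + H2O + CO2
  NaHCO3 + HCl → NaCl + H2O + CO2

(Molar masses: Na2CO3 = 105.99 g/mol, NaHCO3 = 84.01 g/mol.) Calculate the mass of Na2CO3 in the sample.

0.4990 g

n(HCl) = 0.04102 × 0.3695 = 0.01516 mol
Let x = n(Na2CO3), y = n(NaHCO3).
Titrant: 2x + 1y = 0.01516;  mass: 105.99x + 84.01y = 0.9813
Solving, x = 4.708 × 10^-3 mol, y = 5.741 × 10^-3 mol
mass of Na2CO3 = 4.708 × 10^-3 × 105.99 = 0.4990 g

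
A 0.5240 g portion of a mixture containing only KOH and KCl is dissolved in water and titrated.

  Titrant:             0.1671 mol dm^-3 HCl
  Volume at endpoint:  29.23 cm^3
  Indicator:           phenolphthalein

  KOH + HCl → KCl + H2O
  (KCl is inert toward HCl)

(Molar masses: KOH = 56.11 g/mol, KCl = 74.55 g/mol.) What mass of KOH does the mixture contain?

0.2741 g

n(HCl) = 0.02923 × 0.1671 = 4.884 × 10^-3 mol
Let x = n(KOH), y = n(KCl).
Titrant: 1x = 4.884 × 10^-3;  mass: 56.11x + 74.55y = 0.5240
Solving, x = 4.884 × 10^-3 mol, y = 3.353 × 10^-3 mol
mass of KOH = 4.884 × 10^-3 × 56.11 = 0.2741 g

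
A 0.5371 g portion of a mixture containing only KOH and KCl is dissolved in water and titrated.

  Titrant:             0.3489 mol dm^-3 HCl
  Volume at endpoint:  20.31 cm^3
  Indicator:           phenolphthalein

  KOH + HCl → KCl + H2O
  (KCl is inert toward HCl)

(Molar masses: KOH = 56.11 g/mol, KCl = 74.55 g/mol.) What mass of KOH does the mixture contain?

n(HCl) = 0.02031 × 0.3489 = 7.086 × 10^-3 mol
Let x = n(KOH), y = n(KCl).
Titrant: 1x = 7.086 × 10^-3;  mass: 56.11x + 74.55y = 0.5371
Solving, x = 7.086 × 10^-3 mol, y = 1.871 × 10^-3 mol
mass of KOH = 7.086 × 10^-3 × 56.11 = 0.3976 g

0.3976 g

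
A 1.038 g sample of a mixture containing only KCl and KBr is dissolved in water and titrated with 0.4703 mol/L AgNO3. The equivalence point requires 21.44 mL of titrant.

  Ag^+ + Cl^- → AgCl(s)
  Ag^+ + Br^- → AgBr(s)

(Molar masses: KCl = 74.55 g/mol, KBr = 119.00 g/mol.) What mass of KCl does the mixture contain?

n(AgNO3) = 0.02144 × 0.4703 = 0.01008 mol
Let x = n(KCl), y = n(KBr).
Titrant: 1x + 1y = 0.01008;  mass: 74.55x + 119.00y = 1.038
Solving, x = 3.642 × 10^-3 mol, y = 6.441 × 10^-3 mol
mass of KCl = 3.642 × 10^-3 × 74.55 = 0.2715 g

0.2715 g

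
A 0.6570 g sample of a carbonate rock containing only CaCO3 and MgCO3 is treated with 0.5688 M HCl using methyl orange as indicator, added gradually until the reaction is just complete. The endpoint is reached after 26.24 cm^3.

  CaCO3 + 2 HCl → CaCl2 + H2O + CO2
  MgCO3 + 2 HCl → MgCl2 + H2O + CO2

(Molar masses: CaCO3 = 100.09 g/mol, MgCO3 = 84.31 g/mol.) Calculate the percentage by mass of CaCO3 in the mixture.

n(HCl) = 0.02624 × 0.5688 = 0.01493 mol
Let x = n(CaCO3), y = n(MgCO3).
Titrant: 2x + 2y = 0.01493;  mass: 100.09x + 84.31y = 0.6570
Solving, x = 1.763 × 10^-3 mol, y = 5.699 × 10^-3 mol
mass of CaCO3 = 1.763 × 10^-3 × 100.09 = 0.1765 g
% CaCO3 = 0.1765 / 0.6570 × 100 = 26.86 %

26.86 %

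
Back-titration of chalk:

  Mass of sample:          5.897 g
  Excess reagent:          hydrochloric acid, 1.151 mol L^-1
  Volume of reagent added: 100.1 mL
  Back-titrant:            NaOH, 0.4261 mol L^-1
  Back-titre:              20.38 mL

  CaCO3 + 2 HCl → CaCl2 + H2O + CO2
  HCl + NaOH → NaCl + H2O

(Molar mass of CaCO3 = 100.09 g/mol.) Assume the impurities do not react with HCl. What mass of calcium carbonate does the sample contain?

5.331 g

n(HCl) added = 0.1001 × 1.151 = 0.1152 mol
n(NaOH) used in back-titration = 0.02038 × 0.4261 = 8.684 × 10^-3 mol
n(HCl) left over = 8.684 × 10^-3 mol (1:1 ratio)
n(HCl) consumed by analyte = 0.1152 − 8.684 × 10^-3 = 0.1065 mol
From the 1:2 ratio, n(CaCO3) = 1/2 × 0.1065 = 0.05327 mol
mass of CaCO3 = 0.05327 × 100.09 = 5.331 g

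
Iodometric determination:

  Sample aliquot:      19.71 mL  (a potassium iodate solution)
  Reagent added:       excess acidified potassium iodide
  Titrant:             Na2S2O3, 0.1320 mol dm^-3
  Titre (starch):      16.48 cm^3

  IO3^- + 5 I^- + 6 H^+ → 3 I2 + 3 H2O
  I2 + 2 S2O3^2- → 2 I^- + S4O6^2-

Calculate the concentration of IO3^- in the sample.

0.01839 mol/L

n(S2O3^2-) = 0.01648 × 0.1320 = 2.175 × 10^-3 mol
n(I2) = n(S2O3^2-)/2 = 1.088 × 10^-3 mol
From the 1:3 ratio, n(IO3^-) in the aliquot = 1/3 × 1.088 × 10^-3 = 3.626 × 10^-4 mol
[IO3^-] = 3.626 × 10^-4 / 0.01971 = 0.01839 mol/L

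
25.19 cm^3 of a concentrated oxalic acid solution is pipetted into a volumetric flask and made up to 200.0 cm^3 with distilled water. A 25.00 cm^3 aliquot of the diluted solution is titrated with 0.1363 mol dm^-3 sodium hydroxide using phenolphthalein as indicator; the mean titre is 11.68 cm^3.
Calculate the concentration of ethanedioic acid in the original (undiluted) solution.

0.2528 mol/L

H2C2O4 + 2 NaOH → Na2C2O4 + 2 H2O
n(NaOH) = 0.01168 × 0.1363 = 1.592 × 10^-3 mol
From the 1:2 ratio, n(H2C2O4) in the aliquot = 1/2 × 1.592 × 10^-3 = 7.960 × 10^-4 mol
[H2C2O4]_dilute = 7.960 × 10^-4 / 0.02500 = 0.03184 mol/L
Dilution factor = 200.0 / 25.19 = 7.940
[H2C2O4]_stock = 0.03184 × 7.940 = 0.2528 mol/L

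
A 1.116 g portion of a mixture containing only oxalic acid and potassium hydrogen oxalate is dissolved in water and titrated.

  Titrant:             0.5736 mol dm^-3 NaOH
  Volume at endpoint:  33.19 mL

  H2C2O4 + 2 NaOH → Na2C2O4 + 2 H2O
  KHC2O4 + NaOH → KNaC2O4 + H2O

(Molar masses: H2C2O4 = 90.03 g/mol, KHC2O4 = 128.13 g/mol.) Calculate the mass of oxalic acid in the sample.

n(NaOH) = 0.03319 × 0.5736 = 0.01904 mol
Let x = n(H2C2O4), y = n(KHC2O4).
Titrant: 2x + 1y = 0.01904;  mass: 90.03x + 128.13y = 1.116
Solving, x = 7.961 × 10^-3 mol, y = 3.116 × 10^-3 mol
mass of H2C2O4 = 7.961 × 10^-3 × 90.03 = 0.7167 g

0.7167 g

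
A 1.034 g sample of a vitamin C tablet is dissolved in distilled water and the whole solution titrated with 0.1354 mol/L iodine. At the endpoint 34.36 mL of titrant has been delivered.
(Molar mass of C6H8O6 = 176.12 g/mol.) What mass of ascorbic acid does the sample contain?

C6H8O6 + I2 → C6H6O6 + 2 HI
n(I2) = 0.03436 L × 0.1354 mol/L = 4.652 × 10^-3 mol
n(C6H8O6) = 4.652 × 10^-3 mol (1:1 ratio)
mass of C6H8O6 = 4.652 × 10^-3 × 176.12 g/mol = 0.8194 g

0.8194 g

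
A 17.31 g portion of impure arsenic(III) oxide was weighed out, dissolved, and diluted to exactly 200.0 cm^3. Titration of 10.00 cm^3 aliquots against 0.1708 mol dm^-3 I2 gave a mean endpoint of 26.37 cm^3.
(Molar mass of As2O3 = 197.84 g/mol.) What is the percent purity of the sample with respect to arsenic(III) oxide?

51.48 %

As2O3 + 2 I2 + 2 H2O → As2O5 + 4 HI
n(I2) per titration = 0.02637 × 0.1708 = 4.504 × 10^-3 mol
From the 1:2 ratio, n(As2O3) in each aliquot = 1/2 × 4.504 × 10^-3 = 2.252 × 10^-3 mol
n(As2O3) in the whole flask = 2.252 × 10^-3 × 200.0/10.00 = 0.04504 mol
mass of As2O3 = 0.04504 × 197.84 = 8.911 g
% As2O3 = 8.911 / 17.31 × 100 = 51.48 %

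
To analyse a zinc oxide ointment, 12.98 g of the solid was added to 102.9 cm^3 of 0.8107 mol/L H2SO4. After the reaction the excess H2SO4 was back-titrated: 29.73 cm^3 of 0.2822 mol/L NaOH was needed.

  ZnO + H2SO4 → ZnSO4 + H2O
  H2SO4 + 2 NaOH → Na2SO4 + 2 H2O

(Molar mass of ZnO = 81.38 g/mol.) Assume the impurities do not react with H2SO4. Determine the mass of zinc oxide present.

n(H2SO4) added = 0.1029 × 0.8107 = 0.08342 mol
n(NaOH) used in back-titration = 0.02973 × 0.2822 = 8.390 × 10^-3 mol
From the 1:2 ratio, n(H2SO4) left over = 1/2 × 8.390 × 10^-3 = 4.195 × 10^-3 mol
n(H2SO4) consumed by analyte = 0.08342 − 4.195 × 10^-3 = 0.07923 mol
n(ZnO) = 0.07923 mol (1:1 ratio)
mass of ZnO = 0.07923 × 81.38 = 6.447 g

6.447 g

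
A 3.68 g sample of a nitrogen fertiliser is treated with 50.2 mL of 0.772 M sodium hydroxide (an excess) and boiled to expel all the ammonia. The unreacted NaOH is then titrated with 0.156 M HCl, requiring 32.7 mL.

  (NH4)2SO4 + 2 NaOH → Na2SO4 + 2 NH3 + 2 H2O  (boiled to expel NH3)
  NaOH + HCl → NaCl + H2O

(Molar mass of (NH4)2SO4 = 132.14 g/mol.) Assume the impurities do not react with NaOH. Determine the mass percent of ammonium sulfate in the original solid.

60.4 %

n(NaOH) added = 0.0502 × 0.772 = 0.0388 mol
n(HCl) used in back-titration = 0.0327 × 0.156 = 5.10 × 10^-3 mol
n(NaOH) left over = 5.10 × 10^-3 mol (1:1 ratio)
n(NaOH) consumed by analyte = 0.0388 − 5.10 × 10^-3 = 0.0337 mol
From the 1:2 ratio, n((NH4)2SO4) = 1/2 × 0.0337 = 0.0168 mol
mass of (NH4)2SO4 = 0.0168 × 132.14 = 2.22 g
% (NH4)2SO4 = 2.22 / 3.68 × 100 = 60.4 %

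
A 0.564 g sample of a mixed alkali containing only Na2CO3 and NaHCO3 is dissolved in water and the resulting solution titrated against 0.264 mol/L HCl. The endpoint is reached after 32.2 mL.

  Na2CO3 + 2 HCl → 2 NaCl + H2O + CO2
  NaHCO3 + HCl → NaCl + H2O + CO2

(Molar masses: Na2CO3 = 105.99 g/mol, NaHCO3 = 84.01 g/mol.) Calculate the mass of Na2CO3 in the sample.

n(HCl) = 0.0322 × 0.264 = 8.50 × 10^-3 mol
Let x = n(Na2CO3), y = n(NaHCO3).
Titrant: 2x + 1y = 8.50 × 10^-3;  mass: 105.99x + 84.01y = 0.564
Solving, x = 2.42 × 10^-3 mol, y = 3.66 × 10^-3 mol
mass of Na2CO3 = 2.42 × 10^-3 × 105.99 = 0.257 g

0.257 g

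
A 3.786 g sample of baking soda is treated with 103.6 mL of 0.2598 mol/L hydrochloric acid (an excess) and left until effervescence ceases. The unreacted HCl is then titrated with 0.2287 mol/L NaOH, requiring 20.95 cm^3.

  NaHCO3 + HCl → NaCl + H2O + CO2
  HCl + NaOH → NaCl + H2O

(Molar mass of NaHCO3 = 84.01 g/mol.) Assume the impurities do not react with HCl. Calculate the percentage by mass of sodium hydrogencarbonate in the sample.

49.09 %

n(HCl) added = 0.1036 × 0.2598 = 0.02692 mol
n(NaOH) used in back-titration = 0.02095 × 0.2287 = 4.791 × 10^-3 mol
n(HCl) left over = 4.791 × 10^-3 mol (1:1 ratio)
n(HCl) consumed by analyte = 0.02692 − 4.791 × 10^-3 = 0.02212 mol
n(NaHCO3) = 0.02212 mol (1:1 ratio)
mass of NaHCO3 = 0.02212 × 84.01 = 1.859 g
% NaHCO3 = 1.859 / 3.786 × 100 = 49.09 %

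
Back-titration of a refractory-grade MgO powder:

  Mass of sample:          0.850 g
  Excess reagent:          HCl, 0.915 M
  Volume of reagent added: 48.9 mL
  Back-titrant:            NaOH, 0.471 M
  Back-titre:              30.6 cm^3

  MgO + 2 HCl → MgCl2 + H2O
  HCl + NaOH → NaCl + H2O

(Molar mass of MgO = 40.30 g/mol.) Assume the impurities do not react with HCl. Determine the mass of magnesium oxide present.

0.611 g

n(HCl) added = 0.0489 × 0.915 = 0.0447 mol
n(NaOH) used in back-titration = 0.0306 × 0.471 = 0.0144 mol
n(HCl) left over = 0.0144 mol (1:1 ratio)
n(HCl) consumed by analyte = 0.0447 − 0.0144 = 0.0303 mol
From the 1:2 ratio, n(MgO) = 1/2 × 0.0303 = 0.0152 mol
mass of MgO = 0.0152 × 40.30 = 0.611 g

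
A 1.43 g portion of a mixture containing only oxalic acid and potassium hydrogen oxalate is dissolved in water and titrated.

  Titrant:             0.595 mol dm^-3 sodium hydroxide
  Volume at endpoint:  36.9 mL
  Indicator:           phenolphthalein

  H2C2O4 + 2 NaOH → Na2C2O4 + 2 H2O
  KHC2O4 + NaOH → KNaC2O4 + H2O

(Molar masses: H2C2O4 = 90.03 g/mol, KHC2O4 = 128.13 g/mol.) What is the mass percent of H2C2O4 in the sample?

n(NaOH) = 0.0369 × 0.595 = 0.0220 mol
Let x = n(H2C2O4), y = n(KHC2O4).
Titrant: 2x + 1y = 0.0220;  mass: 90.03x + 128.13y = 1.43
Solving, x = 8.32 × 10^-3 mol, y = 5.31 × 10^-3 mol
mass of H2C2O4 = 8.32 × 10^-3 × 90.03 = 0.749 g
% H2C2O4 = 0.749 / 1.43 × 100 = 52.4 %

52.4 %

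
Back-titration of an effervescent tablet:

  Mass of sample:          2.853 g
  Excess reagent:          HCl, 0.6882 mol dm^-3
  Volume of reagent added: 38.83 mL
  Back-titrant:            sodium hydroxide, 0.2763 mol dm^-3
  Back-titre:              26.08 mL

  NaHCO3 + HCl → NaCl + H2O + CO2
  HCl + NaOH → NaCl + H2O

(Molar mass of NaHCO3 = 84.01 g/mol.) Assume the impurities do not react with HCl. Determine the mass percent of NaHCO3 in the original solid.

57.47 %

n(HCl) added = 0.03883 × 0.6882 = 0.02672 mol
n(NaOH) used in back-titration = 0.02608 × 0.2763 = 7.206 × 10^-3 mol
n(HCl) left over = 7.206 × 10^-3 mol (1:1 ratio)
n(HCl) consumed by analyte = 0.02672 − 7.206 × 10^-3 = 0.01952 mol
n(NaHCO3) = 0.01952 mol (1:1 ratio)
mass of NaHCO3 = 0.01952 × 84.01 = 1.640 g
% NaHCO3 = 1.640 / 2.853 × 100 = 57.47 %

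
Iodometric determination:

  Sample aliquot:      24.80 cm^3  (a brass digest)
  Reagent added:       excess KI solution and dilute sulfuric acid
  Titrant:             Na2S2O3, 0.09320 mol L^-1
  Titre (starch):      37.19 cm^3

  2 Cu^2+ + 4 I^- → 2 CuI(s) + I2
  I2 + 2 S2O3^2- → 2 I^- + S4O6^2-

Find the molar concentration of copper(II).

n(S2O3^2-) = 0.03719 × 0.09320 = 3.466 × 10^-3 mol
n(I2) = n(S2O3^2-)/2 = 1.733 × 10^-3 mol
From the 2:1 ratio, n(Cu2+) in the aliquot = 2/1 × 1.733 × 10^-3 = 3.466 × 10^-3 mol
[Cu2+] = 3.466 × 10^-3 / 0.02480 = 0.1398 mol/L

0.1398 mol/L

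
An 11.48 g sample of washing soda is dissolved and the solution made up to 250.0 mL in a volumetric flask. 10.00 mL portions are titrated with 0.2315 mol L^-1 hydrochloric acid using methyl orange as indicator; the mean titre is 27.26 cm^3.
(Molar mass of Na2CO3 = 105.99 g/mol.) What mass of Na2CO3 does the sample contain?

8.361 g

Na2CO3 + 2 HCl → 2 NaCl + H2O + CO2
n(HCl) per titration = 0.02726 × 0.2315 = 6.311 × 10^-3 mol
From the 1:2 ratio, n(Na2CO3) in each aliquot = 1/2 × 6.311 × 10^-3 = 3.155 × 10^-3 mol
n(Na2CO3) in the whole flask = 3.155 × 10^-3 × 250.0/10.00 = 0.07888 mol
mass of Na2CO3 = 0.07888 × 105.99 = 8.361 g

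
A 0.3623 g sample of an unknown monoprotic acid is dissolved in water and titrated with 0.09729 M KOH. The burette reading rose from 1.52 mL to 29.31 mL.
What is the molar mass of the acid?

n(KOH) = 0.02779 L × 0.09729 mol/L = 2.704 × 10^-3 mol
n(HA) = 2.704 × 10^-3 mol (1:1 ratio)
M = m / n = 0.3623 g / 2.704 × 10^-3 mol = 134.0 g/mol

134.0 g/mol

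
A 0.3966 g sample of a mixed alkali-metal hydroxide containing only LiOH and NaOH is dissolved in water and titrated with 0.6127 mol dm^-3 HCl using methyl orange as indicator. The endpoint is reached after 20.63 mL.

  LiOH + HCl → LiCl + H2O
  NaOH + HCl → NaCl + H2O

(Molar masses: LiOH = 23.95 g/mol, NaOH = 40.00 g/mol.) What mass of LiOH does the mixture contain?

0.1627 g

n(HCl) = 0.02063 × 0.6127 = 0.01264 mol
Let x = n(LiOH), y = n(NaOH).
Titrant: 1x + 1y = 0.01264;  mass: 23.95x + 40.00y = 0.3966
Solving, x = 6.791 × 10^-3 mol, y = 5.849 × 10^-3 mol
mass of LiOH = 6.791 × 10^-3 × 23.95 = 0.1627 g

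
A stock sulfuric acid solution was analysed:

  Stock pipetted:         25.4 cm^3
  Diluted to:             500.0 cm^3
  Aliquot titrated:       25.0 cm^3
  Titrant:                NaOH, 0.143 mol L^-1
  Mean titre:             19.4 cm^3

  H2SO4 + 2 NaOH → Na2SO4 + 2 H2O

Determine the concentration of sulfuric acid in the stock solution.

n(NaOH) = 0.0194 × 0.143 = 2.77 × 10^-3 mol
From the 1:2 ratio, n(H2SO4) in the aliquot = 1/2 × 2.77 × 10^-3 = 1.39 × 10^-3 mol
[H2SO4]_dilute = 1.39 × 10^-3 / 0.0250 = 0.0555 mol/L
Dilution factor = 500.0 / 25.4 = 19.69
[H2SO4]_stock = 0.0555 × 19.69 = 1.09 mol/L

1.09 mol/L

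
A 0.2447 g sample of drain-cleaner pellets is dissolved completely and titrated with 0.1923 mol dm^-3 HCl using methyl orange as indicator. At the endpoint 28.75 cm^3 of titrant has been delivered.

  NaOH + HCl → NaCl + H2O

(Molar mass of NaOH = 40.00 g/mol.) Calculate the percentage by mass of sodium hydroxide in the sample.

n(HCl) = 0.02875 L × 0.1923 mol/L = 5.529 × 10^-3 mol
n(NaOH) = 5.529 × 10^-3 mol (1:1 ratio)
mass of NaOH = 5.529 × 10^-3 × 40.00 g/mol = 0.2211 g
% NaOH = 0.2211 / 0.2447 × 100 = 90.37 %

90.37 %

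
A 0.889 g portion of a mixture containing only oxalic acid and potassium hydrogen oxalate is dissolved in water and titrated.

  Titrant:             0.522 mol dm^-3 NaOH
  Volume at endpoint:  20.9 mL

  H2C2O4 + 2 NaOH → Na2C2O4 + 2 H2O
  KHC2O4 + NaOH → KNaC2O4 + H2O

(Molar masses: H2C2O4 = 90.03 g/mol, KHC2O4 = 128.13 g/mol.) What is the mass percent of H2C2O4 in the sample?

31.0 %

n(NaOH) = 0.0209 × 0.522 = 0.0109 mol
Let x = n(H2C2O4), y = n(KHC2O4).
Titrant: 2x + 1y = 0.0109;  mass: 90.03x + 128.13y = 0.889
Solving, x = 3.06 × 10^-3 mol, y = 4.79 × 10^-3 mol
mass of H2C2O4 = 3.06 × 10^-3 × 90.03 = 0.276 g
% H2C2O4 = 0.276 / 0.889 × 100 = 31.0 %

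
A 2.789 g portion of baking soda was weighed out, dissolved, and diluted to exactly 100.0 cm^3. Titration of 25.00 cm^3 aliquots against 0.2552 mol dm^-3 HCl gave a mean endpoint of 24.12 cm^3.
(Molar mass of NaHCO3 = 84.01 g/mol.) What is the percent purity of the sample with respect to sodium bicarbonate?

74.17 %

NaHCO3 + HCl → NaCl + H2O + CO2
n(HCl) per titration = 0.02412 × 0.2552 = 6.155 × 10^-3 mol
n(NaHCO3) in each aliquot = 6.155 × 10^-3 mol (1:1 ratio)
n(NaHCO3) in the whole flask = 6.155 × 10^-3 × 100.0/25.00 = 0.02462 mol
mass of NaHCO3 = 0.02462 × 84.01 = 2.068 g
% NaHCO3 = 2.068 / 2.789 × 100 = 74.17 %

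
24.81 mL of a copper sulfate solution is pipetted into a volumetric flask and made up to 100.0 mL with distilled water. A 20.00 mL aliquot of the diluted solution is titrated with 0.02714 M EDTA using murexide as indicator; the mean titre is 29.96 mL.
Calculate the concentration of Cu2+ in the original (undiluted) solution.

0.1639 M

Cu^2+ + EDTA^4- → [Cu(EDTA)]^2-
n(EDTA) = 0.02996 × 0.02714 = 8.131 × 10^-4 mol
n(Cu2+) in the aliquot = 8.131 × 10^-4 mol (1:1 ratio)
[Cu2+]_dilute = 8.131 × 10^-4 / 0.02000 = 0.04066 mol/L
Dilution factor = 100.0 / 24.81 = 4.031
[Cu2+]_stock = 0.04066 × 4.031 = 0.1639 mol/L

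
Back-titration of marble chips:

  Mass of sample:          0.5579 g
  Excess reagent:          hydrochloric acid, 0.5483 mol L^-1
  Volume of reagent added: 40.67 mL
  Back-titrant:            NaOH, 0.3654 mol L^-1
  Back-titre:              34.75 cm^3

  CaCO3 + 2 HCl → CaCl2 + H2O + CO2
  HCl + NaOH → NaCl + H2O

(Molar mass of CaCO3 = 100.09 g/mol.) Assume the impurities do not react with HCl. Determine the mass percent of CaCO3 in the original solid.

n(HCl) added = 0.04067 × 0.5483 = 0.02230 mol
n(NaOH) used in back-titration = 0.03475 × 0.3654 = 0.01270 mol
n(HCl) left over = 0.01270 mol (1:1 ratio)
n(HCl) consumed by analyte = 0.02230 − 0.01270 = 9.602 × 10^-3 mol
From the 1:2 ratio, n(CaCO3) = 1/2 × 9.602 × 10^-3 = 4.801 × 10^-3 mol
mass of CaCO3 = 4.801 × 10^-3 × 100.09 = 0.4805 g
% CaCO3 = 0.4805 / 0.5579 × 100 = 86.13 %

86.13 %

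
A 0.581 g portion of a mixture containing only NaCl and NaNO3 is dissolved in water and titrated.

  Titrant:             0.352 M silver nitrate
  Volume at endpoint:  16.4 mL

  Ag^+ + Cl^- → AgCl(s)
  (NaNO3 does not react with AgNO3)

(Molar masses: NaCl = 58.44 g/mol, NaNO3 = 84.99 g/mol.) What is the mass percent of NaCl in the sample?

n(AgNO3) = 0.0164 × 0.352 = 5.77 × 10^-3 mol
Let x = n(NaCl), y = n(NaNO3).
Titrant: 1x = 5.77 × 10^-3;  mass: 58.44x + 84.99y = 0.581
Solving, x = 5.77 × 10^-3 mol, y = 2.87 × 10^-3 mol
mass of NaCl = 5.77 × 10^-3 × 58.44 = 0.337 g
% NaCl = 0.337 / 0.581 × 100 = 58.1 %

58.1 %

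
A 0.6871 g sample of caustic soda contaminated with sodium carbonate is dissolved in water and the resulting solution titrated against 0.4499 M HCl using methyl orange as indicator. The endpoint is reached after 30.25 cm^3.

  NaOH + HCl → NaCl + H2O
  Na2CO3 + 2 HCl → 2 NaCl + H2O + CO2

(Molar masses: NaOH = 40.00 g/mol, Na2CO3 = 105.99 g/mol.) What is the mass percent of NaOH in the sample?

n(HCl) = 0.03025 × 0.4499 = 0.01361 mol
Let x = n(NaOH), y = n(Na2CO3).
Titrant: 1x + 2y = 0.01361;  mass: 40.00x + 105.99y = 0.6871
Solving, x = 2.627 × 10^-3 mol, y = 5.491 × 10^-3 mol
mass of NaOH = 2.627 × 10^-3 × 40.00 = 0.1051 g
% NaOH = 0.1051 / 0.6871 × 100 = 15.29 %

15.29 %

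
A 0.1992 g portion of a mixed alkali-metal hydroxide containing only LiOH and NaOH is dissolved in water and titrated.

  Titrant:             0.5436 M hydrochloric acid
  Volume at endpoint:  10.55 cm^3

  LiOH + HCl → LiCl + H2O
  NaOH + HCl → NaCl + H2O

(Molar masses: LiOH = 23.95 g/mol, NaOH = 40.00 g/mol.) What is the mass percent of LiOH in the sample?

22.62 %

n(HCl) = 0.01055 × 0.5436 = 5.735 × 10^-3 mol
Let x = n(LiOH), y = n(NaOH).
Titrant: 1x + 1y = 5.735 × 10^-3;  mass: 23.95x + 40.00y = 0.1992
Solving, x = 1.882 × 10^-3 mol, y = 3.853 × 10^-3 mol
mass of LiOH = 1.882 × 10^-3 × 23.95 = 0.04506 g
% LiOH = 0.04506 / 0.1992 × 100 = 22.62 %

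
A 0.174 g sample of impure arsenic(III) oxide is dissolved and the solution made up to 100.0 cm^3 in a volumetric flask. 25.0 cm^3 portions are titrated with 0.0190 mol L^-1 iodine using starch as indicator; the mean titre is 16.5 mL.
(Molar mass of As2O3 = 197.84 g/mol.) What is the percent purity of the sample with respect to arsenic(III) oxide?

71.3 %

As2O3 + 2 I2 + 2 H2O → As2O5 + 4 HI
n(I2) per titration = 0.0165 × 0.0190 = 3.13 × 10^-4 mol
From the 1:2 ratio, n(As2O3) in each aliquot = 1/2 × 3.13 × 10^-4 = 1.57 × 10^-4 mol
n(As2O3) in the whole flask = 1.57 × 10^-4 × 100.0/25.0 = 6.27 × 10^-4 mol
mass of As2O3 = 6.27 × 10^-4 × 197.84 = 0.124 g
% As2O3 = 0.124 / 0.174 × 100 = 71.3 %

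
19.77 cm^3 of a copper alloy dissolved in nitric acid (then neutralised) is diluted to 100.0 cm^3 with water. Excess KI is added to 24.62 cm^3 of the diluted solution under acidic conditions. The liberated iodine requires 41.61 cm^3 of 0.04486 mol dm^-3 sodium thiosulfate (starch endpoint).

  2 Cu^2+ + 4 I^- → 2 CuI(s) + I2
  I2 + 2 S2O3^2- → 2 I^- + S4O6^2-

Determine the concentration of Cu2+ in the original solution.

n(S2O3^2-) = 0.04161 × 0.04486 = 1.867 × 10^-3 mol
n(I2) = n(S2O3^2-)/2 = 9.333 × 10^-4 mol
From the 2:1 ratio, n(Cu2+) in the aliquot = 2/1 × 9.333 × 10^-4 = 1.867 × 10^-3 mol
[Cu2+]_dilute = 1.867 × 10^-3 / 0.02462 = 0.07582 mol/L
[Cu2+]_original = 0.07582 × 100.0/19.77 = 0.3835 mol/L

0.3835 mol/L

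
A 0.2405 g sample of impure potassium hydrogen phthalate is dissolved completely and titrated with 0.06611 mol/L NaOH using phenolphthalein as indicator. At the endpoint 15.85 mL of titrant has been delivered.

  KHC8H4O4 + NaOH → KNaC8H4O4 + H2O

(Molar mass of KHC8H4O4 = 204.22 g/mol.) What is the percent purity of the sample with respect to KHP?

88.98 %

n(NaOH) = 0.01585 L × 0.06611 mol/L = 1.048 × 10^-3 mol
n(KHC8H4O4) = 1.048 × 10^-3 mol (1:1 ratio)
mass of KHC8H4O4 = 1.048 × 10^-3 × 204.22 g/mol = 0.2140 g
% KHC8H4O4 = 0.2140 / 0.2405 × 100 = 88.98 %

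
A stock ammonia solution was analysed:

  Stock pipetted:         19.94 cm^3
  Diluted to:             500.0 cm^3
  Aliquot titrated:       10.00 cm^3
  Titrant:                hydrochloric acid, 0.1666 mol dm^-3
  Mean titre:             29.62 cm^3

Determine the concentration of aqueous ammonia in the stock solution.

NH3 + HCl → NH4Cl
n(HCl) = 0.02962 × 0.1666 = 4.935 × 10^-3 mol
n(NH3) in the aliquot = 4.935 × 10^-3 mol (1:1 ratio)
[NH3]_dilute = 4.935 × 10^-3 / 0.01000 = 0.4935 mol/L
Dilution factor = 500.0 / 19.94 = 25.08
[NH3]_stock = 0.4935 × 25.08 = 12.37 mol/L

12.37 mol/L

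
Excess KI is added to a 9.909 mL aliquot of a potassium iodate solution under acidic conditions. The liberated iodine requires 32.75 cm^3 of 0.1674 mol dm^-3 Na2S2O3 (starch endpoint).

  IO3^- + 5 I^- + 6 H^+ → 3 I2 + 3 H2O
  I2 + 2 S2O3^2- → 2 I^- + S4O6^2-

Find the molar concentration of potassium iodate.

0.09221 mol/L

n(S2O3^2-) = 0.03275 × 0.1674 = 5.482 × 10^-3 mol
n(I2) = n(S2O3^2-)/2 = 2.741 × 10^-3 mol
From the 1:3 ratio, n(IO3^-) in the aliquot = 1/3 × 2.741 × 10^-3 = 9.137 × 10^-4 mol
[IO3^-] = 9.137 × 10^-4 / 0.009909 = 0.09221 mol/L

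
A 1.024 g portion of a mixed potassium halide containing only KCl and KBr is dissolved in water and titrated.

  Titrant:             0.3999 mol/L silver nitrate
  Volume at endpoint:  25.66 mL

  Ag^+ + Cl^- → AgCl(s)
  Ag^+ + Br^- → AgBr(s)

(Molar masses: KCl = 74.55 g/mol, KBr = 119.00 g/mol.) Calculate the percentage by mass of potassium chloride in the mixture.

32.28 %

n(AgNO3) = 0.02566 × 0.3999 = 0.01026 mol
Let x = n(KCl), y = n(KBr).
Titrant: 1x + 1y = 0.01026;  mass: 74.55x + 119.00y = 1.024
Solving, x = 4.434 × 10^-3 mol, y = 5.827 × 10^-3 mol
mass of KCl = 4.434 × 10^-3 × 74.55 = 0.3306 g
% KCl = 0.3306 / 1.024 × 100 = 32.28 %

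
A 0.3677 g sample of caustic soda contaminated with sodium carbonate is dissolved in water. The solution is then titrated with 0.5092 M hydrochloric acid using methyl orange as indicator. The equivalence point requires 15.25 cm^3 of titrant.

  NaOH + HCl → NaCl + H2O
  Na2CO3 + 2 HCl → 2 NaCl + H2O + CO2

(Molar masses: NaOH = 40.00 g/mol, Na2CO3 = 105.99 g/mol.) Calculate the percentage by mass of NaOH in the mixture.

n(HCl) = 0.01525 × 0.5092 = 7.765 × 10^-3 mol
Let x = n(NaOH), y = n(Na2CO3).
Titrant: 1x + 2y = 7.765 × 10^-3;  mass: 40.00x + 105.99y = 0.3677
Solving, x = 3.372 × 10^-3 mol, y = 2.197 × 10^-3 mol
mass of NaOH = 3.372 × 10^-3 × 40.00 = 0.1349 g
% NaOH = 0.1349 / 0.3677 × 100 = 36.68 %

36.68 %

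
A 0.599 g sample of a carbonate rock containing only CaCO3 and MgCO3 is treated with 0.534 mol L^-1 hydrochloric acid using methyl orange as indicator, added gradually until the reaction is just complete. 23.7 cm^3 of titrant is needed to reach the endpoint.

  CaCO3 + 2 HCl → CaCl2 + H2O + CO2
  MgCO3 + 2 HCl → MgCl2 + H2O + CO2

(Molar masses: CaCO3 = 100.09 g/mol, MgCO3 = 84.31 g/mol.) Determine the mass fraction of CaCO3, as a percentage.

69.4 %

n(HCl) = 0.0237 × 0.534 = 0.0127 mol
Let x = n(CaCO3), y = n(MgCO3).
Titrant: 2x + 2y = 0.0127;  mass: 100.09x + 84.31y = 0.599
Solving, x = 4.15 × 10^-3 mol, y = 2.18 × 10^-3 mol
mass of CaCO3 = 4.15 × 10^-3 × 100.09 = 0.415 g
% CaCO3 = 0.415 / 0.599 × 100 = 69.4 %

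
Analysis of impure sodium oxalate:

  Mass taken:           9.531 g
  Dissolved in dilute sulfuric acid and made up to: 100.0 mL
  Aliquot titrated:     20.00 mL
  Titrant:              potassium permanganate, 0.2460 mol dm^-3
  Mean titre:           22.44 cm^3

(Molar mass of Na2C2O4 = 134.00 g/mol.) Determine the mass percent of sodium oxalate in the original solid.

2 MnO4^- + 5 C2O4^2- + 16 H^+ → 2 Mn^2+ + 10 CO2 + 8 H2O
n(KMnO4) per titration = 0.02244 × 0.2460 = 5.520 × 10^-3 mol
From the 5:2 ratio, n(Na2C2O4) in each aliquot = 5/2 × 5.520 × 10^-3 = 0.01380 mol
n(Na2C2O4) in the whole flask = 0.01380 × 100.0/20.00 = 0.06900 mol
mass of Na2C2O4 = 0.06900 × 134.00 = 9.246 g
% Na2C2O4 = 9.246 / 9.531 × 100 = 97.01 %

97.01 %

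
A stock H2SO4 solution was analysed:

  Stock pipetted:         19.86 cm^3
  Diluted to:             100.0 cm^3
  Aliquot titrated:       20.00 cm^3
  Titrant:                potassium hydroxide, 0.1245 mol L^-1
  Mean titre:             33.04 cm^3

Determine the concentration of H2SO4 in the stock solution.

H2SO4 + 2 KOH → K2SO4 + 2 H2O
n(KOH) = 0.03304 × 0.1245 = 4.113 × 10^-3 mol
From the 1:2 ratio, n(H2SO4) in the aliquot = 1/2 × 4.113 × 10^-3 = 2.057 × 10^-3 mol
[H2SO4]_dilute = 2.057 × 10^-3 / 0.02000 = 0.1028 mol/L
Dilution factor = 100.0 / 19.86 = 5.035
[H2SO4]_stock = 0.1028 × 5.035 = 0.5178 mol/L

0.5178 mol/L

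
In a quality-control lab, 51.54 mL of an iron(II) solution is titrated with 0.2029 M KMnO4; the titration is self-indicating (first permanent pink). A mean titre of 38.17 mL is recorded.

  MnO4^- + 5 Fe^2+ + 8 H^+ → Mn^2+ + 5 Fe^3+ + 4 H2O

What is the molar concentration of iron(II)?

0.7513 M

n(KMnO4) = 0.03817 L × 0.2029 mol/L = 7.745 × 10^-3 mol
From the 5:1 mole ratio, n(Fe2+) = 5/1 × 7.745 × 10^-3 = 0.03872 mol
[Fe2+] = 0.03872 mol / 0.05154 L = 0.7513 mol/L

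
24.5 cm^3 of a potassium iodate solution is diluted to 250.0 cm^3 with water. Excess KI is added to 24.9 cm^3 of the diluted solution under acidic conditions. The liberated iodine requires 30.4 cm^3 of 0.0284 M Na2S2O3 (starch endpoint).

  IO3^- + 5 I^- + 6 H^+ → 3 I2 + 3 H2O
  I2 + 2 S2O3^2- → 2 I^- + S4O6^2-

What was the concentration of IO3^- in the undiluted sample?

0.0590 M

n(S2O3^2-) = 0.0304 × 0.0284 = 8.63 × 10^-4 mol
n(I2) = n(S2O3^2-)/2 = 4.32 × 10^-4 mol
From the 1:3 ratio, n(IO3^-) in the aliquot = 1/3 × 4.32 × 10^-4 = 1.44 × 10^-4 mol
[IO3^-]_dilute = 1.44 × 10^-4 / 0.0249 = 0.00578 mol/L
[IO3^-]_original = 0.00578 × 250.0/24.5 = 0.0590 mol/L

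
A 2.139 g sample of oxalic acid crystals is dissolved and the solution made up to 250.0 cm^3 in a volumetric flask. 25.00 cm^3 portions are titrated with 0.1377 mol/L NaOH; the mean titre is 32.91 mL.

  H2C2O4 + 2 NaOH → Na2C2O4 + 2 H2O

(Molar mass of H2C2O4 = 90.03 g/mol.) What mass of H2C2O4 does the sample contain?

n(NaOH) per titration = 0.03291 × 0.1377 = 4.532 × 10^-3 mol
From the 1:2 ratio, n(H2C2O4) in each aliquot = 1/2 × 4.532 × 10^-3 = 2.266 × 10^-3 mol
n(H2C2O4) in the whole flask = 2.266 × 10^-3 × 250.0/25.00 = 0.02266 mol
mass of H2C2O4 = 0.02266 × 90.03 = 2.040 g

2.040 g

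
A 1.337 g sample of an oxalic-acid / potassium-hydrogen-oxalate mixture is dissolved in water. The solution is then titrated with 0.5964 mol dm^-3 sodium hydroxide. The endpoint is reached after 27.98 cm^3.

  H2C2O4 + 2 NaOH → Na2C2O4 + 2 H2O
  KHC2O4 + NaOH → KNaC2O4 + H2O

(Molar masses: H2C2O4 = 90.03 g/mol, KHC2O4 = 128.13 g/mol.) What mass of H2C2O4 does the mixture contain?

n(NaOH) = 0.02798 × 0.5964 = 0.01669 mol
Let x = n(H2C2O4), y = n(KHC2O4).
Titrant: 2x + 1y = 0.01669;  mass: 90.03x + 128.13y = 1.337
Solving, x = 4.819 × 10^-3 mol, y = 7.048 × 10^-3 mol
mass of H2C2O4 = 4.819 × 10^-3 × 90.03 = 0.4339 g

0.4339 g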